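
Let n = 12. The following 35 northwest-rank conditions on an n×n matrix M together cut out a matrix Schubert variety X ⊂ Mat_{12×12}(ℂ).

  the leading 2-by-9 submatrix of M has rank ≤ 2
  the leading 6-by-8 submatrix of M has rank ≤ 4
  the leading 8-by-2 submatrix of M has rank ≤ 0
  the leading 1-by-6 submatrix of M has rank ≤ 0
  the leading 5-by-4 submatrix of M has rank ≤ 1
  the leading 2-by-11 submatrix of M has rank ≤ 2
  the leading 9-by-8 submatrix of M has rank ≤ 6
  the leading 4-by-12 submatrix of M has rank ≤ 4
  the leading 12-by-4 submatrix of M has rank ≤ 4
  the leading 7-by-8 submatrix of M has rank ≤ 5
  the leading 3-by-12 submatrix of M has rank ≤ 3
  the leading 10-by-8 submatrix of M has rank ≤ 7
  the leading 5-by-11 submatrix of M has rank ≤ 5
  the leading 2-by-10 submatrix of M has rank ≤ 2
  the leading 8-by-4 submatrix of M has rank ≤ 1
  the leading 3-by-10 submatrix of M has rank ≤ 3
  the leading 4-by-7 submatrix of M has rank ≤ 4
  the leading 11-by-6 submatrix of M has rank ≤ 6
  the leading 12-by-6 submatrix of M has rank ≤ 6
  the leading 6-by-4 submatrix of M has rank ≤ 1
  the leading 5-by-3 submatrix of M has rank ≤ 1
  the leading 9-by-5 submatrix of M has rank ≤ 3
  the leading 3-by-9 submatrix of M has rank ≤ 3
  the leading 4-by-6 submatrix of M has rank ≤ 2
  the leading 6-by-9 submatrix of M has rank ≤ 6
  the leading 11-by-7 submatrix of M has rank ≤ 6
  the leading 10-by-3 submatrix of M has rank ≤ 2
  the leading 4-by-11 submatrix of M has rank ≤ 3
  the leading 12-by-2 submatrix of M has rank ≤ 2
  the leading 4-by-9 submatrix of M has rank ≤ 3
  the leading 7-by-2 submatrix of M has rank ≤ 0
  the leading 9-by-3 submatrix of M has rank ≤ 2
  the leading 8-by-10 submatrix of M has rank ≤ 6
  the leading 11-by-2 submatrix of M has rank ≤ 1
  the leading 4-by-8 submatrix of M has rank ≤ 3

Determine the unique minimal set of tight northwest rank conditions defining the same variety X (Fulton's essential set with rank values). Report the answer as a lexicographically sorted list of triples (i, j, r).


Rank table r_w(12×12) implied by the 35 constraints:

  row 1: 0 0 0 0 0 0 1 1 1 1 1 1
  row 2: 0 0 1 1 1 1 2 2 2 2 2 2
  row 3: 0 0 1 1 2 2 3 3 3 3 3 3
  row 4: 0 0 1 1 2 2 3 3 3 3 3 4
  row 5: 0 0 1 1 2 3 4 4 4 4 4 5
  row 6: 0 0 1 1 2 3 4 4 5 5 5 6
  row 7: 0 0 1 1 2 3 4 5 6 6 6 7
  row 8: 0 0 1 1 2 3 4 5 6 6 7 8
  row 9: 1 1 2 2 3 4 5 6 7 7 8 9
  row 10: 1 1 2 3 4 5 6 7 8 8 9 10
  row 11: 1 1 2 3 4 5 6 7 8 9 10 11
  row 12: 1 2 3 4 5 6 7 8 9 10 11 12

second differences of R give the permutation w = (7, 3, 5, 12, 6, 9, 8, 11, 1, 4, 10, 2).

8 SE-corners of the 35-cell Rothe diagram give Ess(w):

[(1, 6, 0), (4, 6, 2), (4, 11, 3), (6, 8, 4), (8, 2, 0), (8, 4, 1), (8, 10, 6), (11, 2, 1)]


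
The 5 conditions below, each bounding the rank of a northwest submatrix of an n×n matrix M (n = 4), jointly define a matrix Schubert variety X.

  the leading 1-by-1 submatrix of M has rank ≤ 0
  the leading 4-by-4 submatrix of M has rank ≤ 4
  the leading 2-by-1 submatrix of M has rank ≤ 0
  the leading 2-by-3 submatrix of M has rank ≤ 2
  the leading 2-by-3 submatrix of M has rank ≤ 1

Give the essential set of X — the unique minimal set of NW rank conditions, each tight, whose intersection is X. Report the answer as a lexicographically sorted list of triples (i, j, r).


Reconstructing r_w from the 5 given conditions:

  0 1 1 1
  0 1 1 2
  1 2 2 3
  1 2 3 4

the unique w with this rank table is (2, 4, 1, 3).

Rothe diagram D(w) (3 cells), 2 SE-corners (essential conditions):

[(2, 1, 0), (2, 3, 1)]


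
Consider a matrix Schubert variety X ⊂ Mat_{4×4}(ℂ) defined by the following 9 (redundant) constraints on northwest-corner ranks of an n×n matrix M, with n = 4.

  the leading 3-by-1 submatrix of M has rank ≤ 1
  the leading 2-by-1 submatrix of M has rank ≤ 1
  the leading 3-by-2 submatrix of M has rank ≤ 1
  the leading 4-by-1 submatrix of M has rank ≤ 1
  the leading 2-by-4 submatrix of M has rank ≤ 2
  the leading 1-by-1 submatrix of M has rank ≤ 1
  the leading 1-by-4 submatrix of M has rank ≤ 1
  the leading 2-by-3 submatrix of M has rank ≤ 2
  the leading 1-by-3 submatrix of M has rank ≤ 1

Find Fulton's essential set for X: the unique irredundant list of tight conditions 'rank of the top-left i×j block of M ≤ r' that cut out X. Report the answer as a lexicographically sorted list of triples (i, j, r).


Computing R[i][j] = min implied NW-rank bound (n=4, 9 conditions):

  R[1]: 1 | 1 | 1 | 1
  R[2]: 1 | 1 | 2 | 2
  R[3]: 1 | 1 | 2 | 3
  R[4]: 1 | 2 | 3 | 4

so w = (1, 3, 4, 2).

|D(w)|=2, |Ess(w)|=1:

[(3, 2, 1)]


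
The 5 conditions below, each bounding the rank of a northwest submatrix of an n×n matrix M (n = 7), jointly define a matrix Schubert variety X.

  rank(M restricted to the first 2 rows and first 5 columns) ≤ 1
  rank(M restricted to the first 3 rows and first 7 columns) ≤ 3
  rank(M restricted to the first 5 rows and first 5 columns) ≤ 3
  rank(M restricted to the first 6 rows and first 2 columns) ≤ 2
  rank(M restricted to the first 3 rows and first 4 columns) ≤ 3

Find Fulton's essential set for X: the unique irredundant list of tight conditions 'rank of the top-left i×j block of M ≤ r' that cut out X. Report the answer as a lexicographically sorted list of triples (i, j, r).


The tightest implied rank at each (i,j), from the 5 conditions:

  1 | 1 | 1 | 1 | 1 | 1 | 1
  1 | 1 | 1 | 1 | 1 | 2 | 2
  1 | 2 | 2 | 2 | 2 | 3 | 3
  1 | 2 | 3 | 3 | 3 | 4 | 4
  1 | 2 | 3 | 3 | 3 | 4 | 5
  1 | 2 | 3 | 4 | 4 | 5 | 6
  1 | 2 | 3 | 4 | 5 | 6 | 7

second differences of R give the permutation w = (1, 6, 2, 3, 7, 4, 5).

D(w) has 6 cells with 2 SE-corners; essential set:

[(2, 5, 1), (5, 5, 3)]


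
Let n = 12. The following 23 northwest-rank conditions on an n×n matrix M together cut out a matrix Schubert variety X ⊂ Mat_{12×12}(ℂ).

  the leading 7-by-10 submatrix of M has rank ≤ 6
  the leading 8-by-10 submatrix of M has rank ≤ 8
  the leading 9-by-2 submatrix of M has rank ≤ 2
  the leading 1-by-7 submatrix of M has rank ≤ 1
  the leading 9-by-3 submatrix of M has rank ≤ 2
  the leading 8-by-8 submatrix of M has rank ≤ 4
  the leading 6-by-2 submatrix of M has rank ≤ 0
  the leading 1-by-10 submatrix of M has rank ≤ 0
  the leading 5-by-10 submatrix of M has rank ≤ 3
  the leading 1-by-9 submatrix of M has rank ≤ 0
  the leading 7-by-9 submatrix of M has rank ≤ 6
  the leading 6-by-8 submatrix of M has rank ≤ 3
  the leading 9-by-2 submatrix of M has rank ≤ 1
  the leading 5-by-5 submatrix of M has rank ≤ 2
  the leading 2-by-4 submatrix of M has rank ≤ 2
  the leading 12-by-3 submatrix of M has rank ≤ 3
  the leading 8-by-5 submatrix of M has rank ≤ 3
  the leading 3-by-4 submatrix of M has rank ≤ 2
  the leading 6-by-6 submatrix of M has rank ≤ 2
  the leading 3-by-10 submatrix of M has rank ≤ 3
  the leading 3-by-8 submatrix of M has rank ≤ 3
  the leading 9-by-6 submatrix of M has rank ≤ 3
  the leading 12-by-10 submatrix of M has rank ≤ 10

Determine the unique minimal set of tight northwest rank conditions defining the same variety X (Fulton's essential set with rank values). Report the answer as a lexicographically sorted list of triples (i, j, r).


Recovering R(i,j) via the rank-extension bound from the 23 conditions:

  i=1: 0  0  0  0  0  0  0  0  0  0  1  1
  i=2: 0  0  1  1  1  1  1  1  1  1  2  2
  i=3: 0  0  1  2  2  2  2  2  2  2  3  3
  i=4: 0  0  1  2  2  2  3  3  3  3  4  4
  i=5: 0  0  1  2  2  2  3  3  3  3  4  5
  i=6: 0  0  1  2  2  2  3  3  4  4  5  6
  i=7: 1  1  2  3  3  3  4  4  5  5  6  7
  i=8: 1  1  2  3  3  3  4  4  5  6  7  8
  i=9: 1  1  2  3  3  3  4  5  6  7  8  9
  i=10: 1  2  3  4  4  4  5  6  7  8  9  10
  i=11: 1  2  3  4  5  5  6  7  8  9  10  11
  i=12: 1  2  3  4  5  6  7  8  9  10  11  12

hence w(1..12) = (11, 3, 4, 7, 12, 9, 1, 10, 8, 2, 5, 6).

Rothe diagram D(w) (37 cells), 8 SE-corners (essential conditions):

[(1, 10, 0), (5, 10, 3), (6, 2, 0), (6, 6, 2), (6, 8, 3), (8, 8, 4), (9, 2, 1), (9, 6, 3)]


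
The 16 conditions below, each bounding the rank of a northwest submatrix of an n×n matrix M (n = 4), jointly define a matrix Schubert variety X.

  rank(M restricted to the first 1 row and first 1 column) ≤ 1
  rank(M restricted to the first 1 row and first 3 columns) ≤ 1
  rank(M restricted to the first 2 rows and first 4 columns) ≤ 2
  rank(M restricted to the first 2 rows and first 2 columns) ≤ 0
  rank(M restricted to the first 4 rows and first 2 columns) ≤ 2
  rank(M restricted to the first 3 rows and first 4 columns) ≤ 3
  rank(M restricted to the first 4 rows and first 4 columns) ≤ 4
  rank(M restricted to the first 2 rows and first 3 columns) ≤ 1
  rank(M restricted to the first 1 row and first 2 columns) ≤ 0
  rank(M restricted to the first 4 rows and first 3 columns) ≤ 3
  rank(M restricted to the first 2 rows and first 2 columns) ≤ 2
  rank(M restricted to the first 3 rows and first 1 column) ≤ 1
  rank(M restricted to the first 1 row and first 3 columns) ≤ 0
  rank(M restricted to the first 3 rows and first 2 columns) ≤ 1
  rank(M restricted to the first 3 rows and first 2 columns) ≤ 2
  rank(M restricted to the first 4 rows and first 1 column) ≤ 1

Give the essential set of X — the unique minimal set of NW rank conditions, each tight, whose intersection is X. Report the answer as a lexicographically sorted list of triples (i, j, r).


Reconstructing r_w from the 16 given conditions:

  i=1: 0  0  0  1
  i=2: 0  0  1  2
  i=3: 1  1  2  3
  i=4: 1  2  3  4

hence w(1..4) = (4, 3, 1, 2).

2 SE-corners of the 5-cell Rothe diagram give Ess(w):

[(1, 3, 0), (2, 2, 0)]


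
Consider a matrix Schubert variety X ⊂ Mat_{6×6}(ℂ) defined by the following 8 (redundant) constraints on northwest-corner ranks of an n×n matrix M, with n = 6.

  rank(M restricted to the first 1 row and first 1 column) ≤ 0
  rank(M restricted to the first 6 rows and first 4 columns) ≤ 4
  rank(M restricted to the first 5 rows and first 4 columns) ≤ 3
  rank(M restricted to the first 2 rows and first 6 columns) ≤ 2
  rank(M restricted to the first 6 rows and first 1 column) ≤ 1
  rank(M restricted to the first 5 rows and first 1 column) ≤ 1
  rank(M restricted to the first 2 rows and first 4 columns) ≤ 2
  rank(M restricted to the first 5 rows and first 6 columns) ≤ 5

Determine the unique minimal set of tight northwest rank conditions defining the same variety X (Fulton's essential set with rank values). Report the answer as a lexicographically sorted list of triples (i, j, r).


Computing R[i][j] = min implied NW-rank bound (n=6, 8 conditions):

  R[1]: 0 | 1 | 1 | 1 | 1 | 1
  R[2]: 1 | 2 | 2 | 2 | 2 | 2
  R[3]: 1 | 2 | 3 | 3 | 3 | 3
  R[4]: 1 | 2 | 3 | 3 | 4 | 4
  R[5]: 1 | 2 | 3 | 3 | 4 | 5
  R[6]: 1 | 2 | 3 | 4 | 5 | 6

second differences of R give the permutation w = (2, 1, 3, 5, 6, 4).

ℓ(w)=3; the 2 essential cells (i,j,r):

[(1, 1, 0), (5, 4, 3)]


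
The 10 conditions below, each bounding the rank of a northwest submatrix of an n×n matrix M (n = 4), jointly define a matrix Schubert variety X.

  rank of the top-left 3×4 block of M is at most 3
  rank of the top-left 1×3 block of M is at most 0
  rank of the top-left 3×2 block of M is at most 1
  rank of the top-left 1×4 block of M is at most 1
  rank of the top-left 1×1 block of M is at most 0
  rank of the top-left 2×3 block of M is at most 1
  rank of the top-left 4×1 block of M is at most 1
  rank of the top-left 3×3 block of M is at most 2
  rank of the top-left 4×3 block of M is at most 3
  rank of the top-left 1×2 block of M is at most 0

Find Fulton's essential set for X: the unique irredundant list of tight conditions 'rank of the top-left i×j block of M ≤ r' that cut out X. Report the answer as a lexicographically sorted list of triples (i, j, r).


Recovering R(i,j) via the rank-extension bound from the 10 conditions:

  R[1]: 0  0  0  1
  R[2]: 1  1  1  2
  R[3]: 1  1  2  3
  R[4]: 1  2  3  4

reading off 1-entries of Δ²R: w = (4, 1, 3, 2).

Rothe diagram D(w) (4 cells), 2 SE-corners (essential conditions):

[(1, 3, 0), (3, 2, 1)]


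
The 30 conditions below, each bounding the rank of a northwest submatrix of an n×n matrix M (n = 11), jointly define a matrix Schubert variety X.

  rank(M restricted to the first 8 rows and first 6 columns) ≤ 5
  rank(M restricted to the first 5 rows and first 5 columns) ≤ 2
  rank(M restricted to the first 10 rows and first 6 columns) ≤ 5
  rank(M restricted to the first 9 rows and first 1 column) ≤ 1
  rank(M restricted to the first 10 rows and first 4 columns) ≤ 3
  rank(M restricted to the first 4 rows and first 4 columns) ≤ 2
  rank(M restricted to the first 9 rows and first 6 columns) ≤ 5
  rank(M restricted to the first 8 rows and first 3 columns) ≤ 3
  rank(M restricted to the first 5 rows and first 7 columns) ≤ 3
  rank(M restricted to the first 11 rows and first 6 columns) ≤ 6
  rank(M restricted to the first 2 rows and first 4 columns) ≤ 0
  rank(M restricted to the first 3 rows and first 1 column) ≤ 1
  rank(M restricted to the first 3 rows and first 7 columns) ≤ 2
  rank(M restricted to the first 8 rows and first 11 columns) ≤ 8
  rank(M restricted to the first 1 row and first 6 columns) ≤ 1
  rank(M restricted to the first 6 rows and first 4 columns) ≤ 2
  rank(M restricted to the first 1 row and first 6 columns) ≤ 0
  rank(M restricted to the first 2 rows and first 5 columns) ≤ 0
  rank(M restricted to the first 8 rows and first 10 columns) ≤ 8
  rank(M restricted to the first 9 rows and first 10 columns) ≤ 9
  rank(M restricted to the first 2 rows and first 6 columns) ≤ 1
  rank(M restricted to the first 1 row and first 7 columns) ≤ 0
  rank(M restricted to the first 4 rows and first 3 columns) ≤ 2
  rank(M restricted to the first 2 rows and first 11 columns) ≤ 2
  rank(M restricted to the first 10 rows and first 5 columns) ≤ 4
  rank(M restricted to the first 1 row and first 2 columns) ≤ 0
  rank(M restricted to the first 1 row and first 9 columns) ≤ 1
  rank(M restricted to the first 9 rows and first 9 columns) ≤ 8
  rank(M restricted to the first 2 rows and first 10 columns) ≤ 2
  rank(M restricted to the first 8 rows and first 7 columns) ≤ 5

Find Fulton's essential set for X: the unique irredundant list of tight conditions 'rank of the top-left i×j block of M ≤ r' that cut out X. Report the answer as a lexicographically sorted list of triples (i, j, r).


Computing R[i][j] = min implied NW-rank bound (n=11, 30 conditions):

  R[1]: 0 | 0 | 0 | 0 | 0 | 0 | 0 | 1 | 1 | 1 | 1
  R[2]: 0 | 0 | 0 | 0 | 0 | 1 | 1 | 2 | 2 | 2 | 2
  R[3]: 1 | 1 | 1 | 1 | 1 | 2 | 2 | 3 | 3 | 3 | 3
  R[4]: 1 | 2 | 2 | 2 | 2 | 3 | 3 | 4 | 4 | 4 | 4
  R[5]: 1 | 2 | 2 | 2 | 2 | 3 | 3 | 4 | 5 | 5 | 5
  R[6]: 1 | 2 | 2 | 2 | 3 | 4 | 4 | 5 | 6 | 6 | 6
  R[7]: 1 | 2 | 3 | 3 | 4 | 5 | 5 | 6 | 7 | 7 | 7
  R[8]: 1 | 2 | 3 | 3 | 4 | 5 | 5 | 6 | 7 | 8 | 8
  R[9]: 1 | 2 | 3 | 3 | 4 | 5 | 6 | 7 | 8 | 9 | 9
  R[10]: 1 | 2 | 3 | 3 | 4 | 5 | 6 | 7 | 8 | 9 | 10
  R[11]: 1 | 2 | 3 | 4 | 5 | 6 | 7 | 8 | 9 | 10 | 11

hence w(1..11) = (8, 6, 1, 2, 9, 5, 3, 10, 7, 11, 4).

7 SE-corners of the 22-cell Rothe diagram give Ess(w):

[(1, 7, 0), (2, 5, 0), (5, 5, 2), (5, 7, 3), (6, 4, 2), (8, 7, 5), (10, 4, 3)]


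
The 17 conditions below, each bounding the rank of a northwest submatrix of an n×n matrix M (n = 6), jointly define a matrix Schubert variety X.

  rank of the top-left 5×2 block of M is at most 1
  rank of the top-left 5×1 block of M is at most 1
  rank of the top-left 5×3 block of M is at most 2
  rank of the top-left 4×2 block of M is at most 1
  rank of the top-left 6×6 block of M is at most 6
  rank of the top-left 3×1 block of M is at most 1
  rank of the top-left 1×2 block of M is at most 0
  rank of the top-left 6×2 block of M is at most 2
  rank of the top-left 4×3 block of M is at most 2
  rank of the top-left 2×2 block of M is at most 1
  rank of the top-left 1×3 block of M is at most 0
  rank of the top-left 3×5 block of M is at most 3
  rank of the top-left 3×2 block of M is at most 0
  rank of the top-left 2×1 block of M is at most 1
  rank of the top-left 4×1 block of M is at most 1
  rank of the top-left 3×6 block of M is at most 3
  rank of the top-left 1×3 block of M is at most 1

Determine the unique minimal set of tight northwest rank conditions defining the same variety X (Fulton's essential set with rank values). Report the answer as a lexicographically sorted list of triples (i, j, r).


The tightest implied rank at each (i,j), from the 17 conditions:

  row 1: 0 | 0 | 0 | 1 | 1 | 1
  row 2: 0 | 0 | 1 | 2 | 2 | 2
  row 3: 0 | 0 | 1 | 2 | 3 | 3
  row 4: 1 | 1 | 2 | 3 | 4 | 4
  row 5: 1 | 1 | 2 | 3 | 4 | 5
  row 6: 1 | 2 | 3 | 4 | 5 | 6

so w = (4, 3, 5, 1, 6, 2).

3 SE-corners of the 8-cell Rothe diagram give Ess(w):

[(1, 3, 0), (3, 2, 0), (5, 2, 1)]


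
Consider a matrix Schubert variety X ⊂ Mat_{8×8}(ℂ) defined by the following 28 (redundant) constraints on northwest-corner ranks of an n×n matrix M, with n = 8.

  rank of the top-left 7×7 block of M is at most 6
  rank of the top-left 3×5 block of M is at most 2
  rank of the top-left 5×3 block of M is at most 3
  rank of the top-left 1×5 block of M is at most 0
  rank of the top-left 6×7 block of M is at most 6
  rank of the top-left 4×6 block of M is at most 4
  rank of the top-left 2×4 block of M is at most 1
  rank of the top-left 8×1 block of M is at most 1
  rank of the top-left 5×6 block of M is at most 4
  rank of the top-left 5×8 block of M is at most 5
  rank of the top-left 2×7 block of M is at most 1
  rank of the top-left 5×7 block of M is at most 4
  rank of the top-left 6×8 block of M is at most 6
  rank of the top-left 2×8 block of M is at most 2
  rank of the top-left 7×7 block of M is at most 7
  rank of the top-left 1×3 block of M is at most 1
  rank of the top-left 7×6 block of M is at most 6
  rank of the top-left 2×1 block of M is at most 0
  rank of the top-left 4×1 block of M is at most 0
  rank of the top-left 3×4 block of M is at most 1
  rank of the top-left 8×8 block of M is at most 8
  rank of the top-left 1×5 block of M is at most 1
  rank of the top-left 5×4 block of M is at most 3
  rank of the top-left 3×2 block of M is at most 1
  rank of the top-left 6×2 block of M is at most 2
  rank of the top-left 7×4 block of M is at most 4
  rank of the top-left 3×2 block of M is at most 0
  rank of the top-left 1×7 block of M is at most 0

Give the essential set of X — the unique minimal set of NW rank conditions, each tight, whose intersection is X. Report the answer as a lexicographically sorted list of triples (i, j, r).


Recovering R(i,j) via the rank-extension bound from the 28 conditions:

  0, 0, 0, 0, 0, 0, 0, 1
  0, 0, 1, 1, 1, 1, 1, 2
  0, 0, 1, 1, 2, 2, 2, 3
  0, 1, 2, 2, 3, 3, 3, 4
  1, 2, 3, 3, 4, 4, 4, 5
  1, 2, 3, 4, 5, 5, 5, 6
  1, 2, 3, 4, 5, 6, 6, 7
  1, 2, 3, 4, 5, 6, 7, 8

giving w = (8, 3, 5, 2, 1, 4, 6, 7) via Δ²R.

4 SE-corners of the 13-cell Rothe diagram give Ess(w):

[(1, 7, 0), (3, 2, 0), (3, 4, 1), (4, 1, 0)]


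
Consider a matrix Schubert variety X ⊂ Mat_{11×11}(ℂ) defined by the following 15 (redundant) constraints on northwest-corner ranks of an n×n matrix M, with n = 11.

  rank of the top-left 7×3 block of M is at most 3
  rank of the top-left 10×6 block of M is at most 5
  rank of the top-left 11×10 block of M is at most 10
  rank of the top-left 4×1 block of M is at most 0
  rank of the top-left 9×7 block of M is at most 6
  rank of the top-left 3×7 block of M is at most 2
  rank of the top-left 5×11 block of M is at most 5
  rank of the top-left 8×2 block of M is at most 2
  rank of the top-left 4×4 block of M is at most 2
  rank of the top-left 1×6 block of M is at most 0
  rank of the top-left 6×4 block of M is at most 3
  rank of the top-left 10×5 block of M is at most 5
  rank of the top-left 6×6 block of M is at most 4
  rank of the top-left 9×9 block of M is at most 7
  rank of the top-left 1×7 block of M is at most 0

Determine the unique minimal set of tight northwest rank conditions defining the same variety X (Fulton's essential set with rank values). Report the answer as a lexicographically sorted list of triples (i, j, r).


Rank table r_w(11×11) implied by the 15 constraints:

  0 0 0 0 0 0 0 1 1 1 1
  0 1 1 1 1 1 1 2 2 2 2
  0 1 2 2 2 2 2 3 3 3 3
  0 1 2 2 3 3 3 4 4 4 4
  1 2 3 3 4 4 4 5 5 5 5
  1 2 3 3 4 4 5 6 6 6 6
  1 2 3 4 5 5 6 7 7 7 7
  1 2 3 4 5 5 6 7 7 8 8
  1 2 3 4 5 5 6 7 7 8 9
  1 2 3 4 5 5 6 7 8 9 10
  1 2 3 4 5 6 7 8 9 10 11

second differences of R give the permutation w = (8, 2, 3, 5, 1, 7, 4, 10, 11, 9, 6).

Fulton essential set (7 of the 18 Rothe cells):

[(1, 7, 0), (4, 1, 0), (4, 4, 2), (6, 4, 3), (6, 6, 4), (9, 9, 7), (10, 6, 5)]


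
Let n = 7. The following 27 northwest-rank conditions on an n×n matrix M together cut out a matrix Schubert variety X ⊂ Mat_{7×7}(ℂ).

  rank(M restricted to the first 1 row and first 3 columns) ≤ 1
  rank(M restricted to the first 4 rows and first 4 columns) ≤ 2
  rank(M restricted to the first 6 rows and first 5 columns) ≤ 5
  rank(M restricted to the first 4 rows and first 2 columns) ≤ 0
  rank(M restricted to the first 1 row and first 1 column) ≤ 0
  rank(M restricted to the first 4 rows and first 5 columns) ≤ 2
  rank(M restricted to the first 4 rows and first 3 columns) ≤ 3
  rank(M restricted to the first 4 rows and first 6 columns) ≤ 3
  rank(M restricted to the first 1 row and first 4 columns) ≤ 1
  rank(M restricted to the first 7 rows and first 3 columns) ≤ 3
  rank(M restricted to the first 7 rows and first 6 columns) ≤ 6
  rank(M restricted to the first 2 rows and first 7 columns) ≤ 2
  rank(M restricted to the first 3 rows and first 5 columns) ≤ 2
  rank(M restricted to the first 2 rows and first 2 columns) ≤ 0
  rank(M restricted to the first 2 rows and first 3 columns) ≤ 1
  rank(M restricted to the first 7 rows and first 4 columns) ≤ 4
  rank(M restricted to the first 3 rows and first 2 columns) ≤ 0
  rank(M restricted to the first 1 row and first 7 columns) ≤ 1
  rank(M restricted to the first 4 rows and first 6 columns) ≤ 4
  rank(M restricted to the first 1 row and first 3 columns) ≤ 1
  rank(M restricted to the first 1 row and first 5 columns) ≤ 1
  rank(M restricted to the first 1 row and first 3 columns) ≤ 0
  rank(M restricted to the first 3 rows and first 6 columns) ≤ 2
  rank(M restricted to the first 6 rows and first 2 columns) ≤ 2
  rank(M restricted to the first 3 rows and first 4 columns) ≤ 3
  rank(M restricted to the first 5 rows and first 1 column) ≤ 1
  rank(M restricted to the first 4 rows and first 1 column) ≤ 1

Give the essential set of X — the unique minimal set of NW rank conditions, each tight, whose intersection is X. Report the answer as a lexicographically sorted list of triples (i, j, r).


Recovering R(i,j) via the rank-extension bound from the 27 conditions:

  row 1: 0 0 0 1 1 1 1
  row 2: 0 0 1 2 2 2 2
  row 3: 0 0 1 2 2 2 3
  row 4: 0 0 1 2 2 3 4
  row 5: 1 1 2 3 3 4 5
  row 6: 1 2 3 4 4 5 6
  row 7: 1 2 3 4 5 6 7

second differences of R give the permutation w = (4, 3, 7, 6, 1, 2, 5).

D(w) has 12 cells with 4 SE-corners; essential set:

[(1, 3, 0), (3, 6, 2), (4, 2, 0), (4, 5, 2)]


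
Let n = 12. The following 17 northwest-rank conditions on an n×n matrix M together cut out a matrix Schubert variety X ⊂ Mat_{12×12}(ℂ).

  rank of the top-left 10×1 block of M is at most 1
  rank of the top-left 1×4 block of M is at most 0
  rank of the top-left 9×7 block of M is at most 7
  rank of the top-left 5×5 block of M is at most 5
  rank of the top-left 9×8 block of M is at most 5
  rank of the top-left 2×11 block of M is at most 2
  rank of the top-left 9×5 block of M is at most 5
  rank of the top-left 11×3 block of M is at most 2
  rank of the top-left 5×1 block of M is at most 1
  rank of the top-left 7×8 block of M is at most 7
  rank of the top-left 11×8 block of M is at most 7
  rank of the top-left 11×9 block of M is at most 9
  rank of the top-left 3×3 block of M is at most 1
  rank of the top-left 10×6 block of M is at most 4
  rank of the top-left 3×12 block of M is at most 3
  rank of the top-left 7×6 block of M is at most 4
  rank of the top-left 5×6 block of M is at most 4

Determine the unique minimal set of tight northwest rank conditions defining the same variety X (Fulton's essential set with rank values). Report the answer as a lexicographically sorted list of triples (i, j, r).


Computing R[i][j] = min implied NW-rank bound (n=12, 17 conditions):

  row 1: 0 | 0 | 0 | 0 | 1 | 1 | 1 | 1 | 1 | 1 | 1 | 1
  row 2: 1 | 1 | 1 | 1 | 2 | 2 | 2 | 2 | 2 | 2 | 2 | 2
  row 3: 1 | 1 | 1 | 2 | 3 | 3 | 3 | 3 | 3 | 3 | 3 | 3
  row 4: 1 | 2 | 2 | 3 | 4 | 4 | 4 | 4 | 4 | 4 | 4 | 4
  row 5: 1 | 2 | 2 | 3 | 4 | 4 | 5 | 5 | 5 | 5 | 5 | 5
  row 6: 1 | 2 | 2 | 3 | 4 | 4 | 5 | 5 | 6 | 6 | 6 | 6
  row 7: 1 | 2 | 2 | 3 | 4 | 4 | 5 | 5 | 6 | 7 | 7 | 7
  row 8: 1 | 2 | 2 | 3 | 4 | 4 | 5 | 5 | 6 | 7 | 8 | 8
  row 9: 1 | 2 | 2 | 3 | 4 | 4 | 5 | 5 | 6 | 7 | 8 | 9
  row 10: 1 | 2 | 2 | 3 | 4 | 4 | 5 | 6 | 7 | 8 | 9 | 10
  row 11: 1 | 2 | 2 | 3 | 4 | 5 | 6 | 7 | 8 | 9 | 10 | 11
  row 12: 1 | 2 | 3 | 4 | 5 | 6 | 7 | 8 | 9 | 10 | 11 | 12

so w = (5, 1, 4, 2, 7, 9, 10, 11, 12, 8, 6, 3).

ℓ(w)=23; the 5 essential cells (i,j,r):

[(1, 4, 0), (3, 3, 1), (9, 8, 5), (10, 6, 4), (11, 3, 2)]


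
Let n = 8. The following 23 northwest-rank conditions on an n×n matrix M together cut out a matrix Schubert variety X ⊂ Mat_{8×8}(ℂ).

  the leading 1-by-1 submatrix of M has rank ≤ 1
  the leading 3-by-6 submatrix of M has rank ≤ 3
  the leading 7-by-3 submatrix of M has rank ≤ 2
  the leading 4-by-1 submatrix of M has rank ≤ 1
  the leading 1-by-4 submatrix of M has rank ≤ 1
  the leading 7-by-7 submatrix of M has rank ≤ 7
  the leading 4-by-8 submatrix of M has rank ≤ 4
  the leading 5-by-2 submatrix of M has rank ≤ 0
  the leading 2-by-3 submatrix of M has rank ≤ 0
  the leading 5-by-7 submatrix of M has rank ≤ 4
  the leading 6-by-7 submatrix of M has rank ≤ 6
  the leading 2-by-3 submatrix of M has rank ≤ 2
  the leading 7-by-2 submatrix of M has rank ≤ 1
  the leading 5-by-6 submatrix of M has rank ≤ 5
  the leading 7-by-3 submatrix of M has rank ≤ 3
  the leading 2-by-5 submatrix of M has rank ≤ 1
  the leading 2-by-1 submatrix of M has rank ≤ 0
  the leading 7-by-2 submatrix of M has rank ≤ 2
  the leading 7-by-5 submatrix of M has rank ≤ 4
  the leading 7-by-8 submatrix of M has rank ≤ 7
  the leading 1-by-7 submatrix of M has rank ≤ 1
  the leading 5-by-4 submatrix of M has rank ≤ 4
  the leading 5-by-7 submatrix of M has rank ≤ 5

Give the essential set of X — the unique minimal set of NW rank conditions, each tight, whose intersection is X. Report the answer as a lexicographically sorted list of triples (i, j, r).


Recovering R(i,j) via the rank-extension bound from the 23 conditions:

  0 | 0 | 0 | 1 | 1 | 1 | 1 | 1
  0 | 0 | 0 | 1 | 1 | 2 | 2 | 2
  0 | 0 | 1 | 2 | 2 | 3 | 3 | 3
  0 | 0 | 1 | 2 | 3 | 4 | 4 | 4
  0 | 0 | 1 | 2 | 3 | 4 | 4 | 5
  1 | 1 | 2 | 3 | 4 | 5 | 5 | 6
  1 | 1 | 2 | 3 | 4 | 5 | 6 | 7
  1 | 2 | 3 | 4 | 5 | 6 | 7 | 8

so w = (4, 6, 3, 5, 8, 1, 7, 2).

D(w) has 15 cells with 5 SE-corners; essential set:

[(2, 3, 0), (2, 5, 1), (5, 2, 0), (5, 7, 4), (7, 2, 1)]


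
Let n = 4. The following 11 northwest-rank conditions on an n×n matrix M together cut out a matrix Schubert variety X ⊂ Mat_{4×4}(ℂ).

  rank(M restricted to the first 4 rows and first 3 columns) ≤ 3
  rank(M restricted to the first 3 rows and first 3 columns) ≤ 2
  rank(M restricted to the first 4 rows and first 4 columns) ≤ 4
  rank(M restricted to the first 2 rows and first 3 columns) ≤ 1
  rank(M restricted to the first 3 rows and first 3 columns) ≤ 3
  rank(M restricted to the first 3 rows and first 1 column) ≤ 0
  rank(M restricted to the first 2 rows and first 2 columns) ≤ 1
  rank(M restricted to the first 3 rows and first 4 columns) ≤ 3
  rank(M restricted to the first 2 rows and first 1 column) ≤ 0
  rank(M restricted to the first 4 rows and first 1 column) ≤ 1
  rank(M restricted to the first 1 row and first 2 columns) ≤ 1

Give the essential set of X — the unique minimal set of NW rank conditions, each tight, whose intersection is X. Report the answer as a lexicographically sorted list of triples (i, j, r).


Recovering R(i,j) via the rank-extension bound from the 11 conditions:

  R[1]: 0 | 1 | 1 | 1
  R[2]: 0 | 1 | 1 | 2
  R[3]: 0 | 1 | 2 | 3
  R[4]: 1 | 2 | 3 | 4

the unique w with this rank table is (2, 4, 3, 1).

Fulton essential set (2 of the 4 Rothe cells):

[(2, 3, 1), (3, 1, 0)]


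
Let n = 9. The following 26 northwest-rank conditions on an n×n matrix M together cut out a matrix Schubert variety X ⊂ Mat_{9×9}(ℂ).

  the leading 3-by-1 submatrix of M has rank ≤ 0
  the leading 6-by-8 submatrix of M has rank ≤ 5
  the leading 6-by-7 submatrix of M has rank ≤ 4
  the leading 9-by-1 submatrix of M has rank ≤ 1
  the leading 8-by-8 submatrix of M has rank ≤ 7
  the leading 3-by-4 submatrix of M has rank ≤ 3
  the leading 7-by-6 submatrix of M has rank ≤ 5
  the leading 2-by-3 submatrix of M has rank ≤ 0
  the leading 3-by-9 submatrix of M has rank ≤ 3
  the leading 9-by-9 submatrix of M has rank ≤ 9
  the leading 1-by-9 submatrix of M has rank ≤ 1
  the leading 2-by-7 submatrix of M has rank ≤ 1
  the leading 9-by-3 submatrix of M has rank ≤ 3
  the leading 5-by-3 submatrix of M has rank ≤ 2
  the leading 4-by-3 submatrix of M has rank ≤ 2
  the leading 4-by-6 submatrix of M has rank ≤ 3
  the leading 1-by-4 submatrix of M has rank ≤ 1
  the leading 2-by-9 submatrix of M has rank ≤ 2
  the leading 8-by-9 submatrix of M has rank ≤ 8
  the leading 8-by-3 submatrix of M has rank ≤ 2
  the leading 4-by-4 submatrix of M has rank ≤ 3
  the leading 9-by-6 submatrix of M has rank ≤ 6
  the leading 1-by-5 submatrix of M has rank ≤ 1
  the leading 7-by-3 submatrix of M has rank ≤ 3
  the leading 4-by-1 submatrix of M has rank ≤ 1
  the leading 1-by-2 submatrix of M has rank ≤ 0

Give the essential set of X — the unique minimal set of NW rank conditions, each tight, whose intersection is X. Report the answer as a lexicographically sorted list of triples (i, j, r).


Reconstructing r_w from the 26 given conditions:

  row 1: 0 0 0 1 1 1 1 1 1
  row 2: 0 0 0 1 1 1 1 2 2
  row 3: 0 1 1 2 2 2 2 3 3
  row 4: 1 2 2 3 3 3 3 4 4
  row 5: 1 2 2 3 4 4 4 5 5
  row 6: 1 2 2 3 4 4 4 5 6
  row 7: 1 2 2 3 4 5 5 6 7
  row 8: 1 2 2 3 4 5 6 7 8
  row 9: 1 2 3 4 5 6 7 8 9

so w = (4, 8, 2, 1, 5, 9, 6, 7, 3).

5 SE-corners of the 16-cell Rothe diagram give Ess(w):

[(2, 3, 0), (2, 7, 1), (3, 1, 0), (6, 7, 4), (8, 3, 2)]


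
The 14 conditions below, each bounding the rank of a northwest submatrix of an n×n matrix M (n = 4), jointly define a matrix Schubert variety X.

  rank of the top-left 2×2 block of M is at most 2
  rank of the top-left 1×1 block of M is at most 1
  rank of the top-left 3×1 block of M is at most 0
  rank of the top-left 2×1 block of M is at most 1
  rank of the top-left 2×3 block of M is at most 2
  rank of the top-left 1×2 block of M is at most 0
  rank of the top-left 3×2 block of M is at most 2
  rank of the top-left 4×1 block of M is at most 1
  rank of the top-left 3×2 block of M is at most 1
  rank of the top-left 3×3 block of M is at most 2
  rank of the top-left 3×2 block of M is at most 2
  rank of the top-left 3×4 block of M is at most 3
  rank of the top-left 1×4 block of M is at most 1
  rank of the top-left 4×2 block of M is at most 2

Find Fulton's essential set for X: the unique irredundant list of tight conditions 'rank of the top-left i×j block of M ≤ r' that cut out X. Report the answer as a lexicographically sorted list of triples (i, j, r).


Propagating the 14 rank bounds to every northwest block:

  i=1: 0 | 0 | 1 | 1
  i=2: 0 | 1 | 2 | 2
  i=3: 0 | 1 | 2 | 3
  i=4: 1 | 2 | 3 | 4

reading off 1-entries of Δ²R: w = (3, 2, 4, 1).

Rothe diagram D(w) (4 cells), 2 SE-corners (essential conditions):

[(1, 2, 0), (3, 1, 0)]


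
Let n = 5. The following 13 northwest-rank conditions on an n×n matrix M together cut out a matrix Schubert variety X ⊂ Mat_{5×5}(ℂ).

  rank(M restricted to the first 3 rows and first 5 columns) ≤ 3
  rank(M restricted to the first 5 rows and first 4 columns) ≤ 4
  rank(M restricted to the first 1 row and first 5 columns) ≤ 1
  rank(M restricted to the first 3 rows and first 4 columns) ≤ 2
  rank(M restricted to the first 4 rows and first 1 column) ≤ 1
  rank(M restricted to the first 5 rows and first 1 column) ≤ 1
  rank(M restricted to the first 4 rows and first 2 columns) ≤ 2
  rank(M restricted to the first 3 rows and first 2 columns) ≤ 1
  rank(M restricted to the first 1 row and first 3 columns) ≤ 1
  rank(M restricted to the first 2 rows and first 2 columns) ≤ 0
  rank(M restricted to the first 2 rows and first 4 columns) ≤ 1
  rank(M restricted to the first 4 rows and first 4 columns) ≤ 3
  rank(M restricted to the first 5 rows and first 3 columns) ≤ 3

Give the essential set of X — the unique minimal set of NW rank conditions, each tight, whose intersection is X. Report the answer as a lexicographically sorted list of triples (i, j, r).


Reconstructing r_w from the 13 given conditions:

  i=1: 0 | 0 | 1 | 1 | 1
  i=2: 0 | 0 | 1 | 1 | 2
  i=3: 1 | 1 | 2 | 2 | 3
  i=4: 1 | 2 | 3 | 3 | 4
  i=5: 1 | 2 | 3 | 4 | 5

so w = (3, 5, 1, 2, 4).

2 SE-corners of the 5-cell Rothe diagram give Ess(w):

[(2, 2, 0), (2, 4, 1)]


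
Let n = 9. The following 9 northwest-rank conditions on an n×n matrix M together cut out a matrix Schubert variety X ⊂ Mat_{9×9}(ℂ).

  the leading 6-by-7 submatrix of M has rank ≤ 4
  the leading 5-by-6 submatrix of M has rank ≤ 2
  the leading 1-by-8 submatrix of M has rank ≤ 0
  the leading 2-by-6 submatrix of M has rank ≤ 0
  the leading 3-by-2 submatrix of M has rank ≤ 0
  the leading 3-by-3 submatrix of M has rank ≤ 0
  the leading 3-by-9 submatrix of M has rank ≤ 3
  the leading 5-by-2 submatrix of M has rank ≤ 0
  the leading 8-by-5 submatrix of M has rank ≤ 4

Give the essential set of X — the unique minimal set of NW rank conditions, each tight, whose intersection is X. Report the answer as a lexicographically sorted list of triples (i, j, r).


Propagating the 9 rank bounds to every northwest block:

  R[1]: 0  0  0  0  0  0  0  0  1
  R[2]: 0  0  0  0  0  0  1  1  2
  R[3]: 0  0  0  1  1  1  2  2  3
  R[4]: 0  0  1  2  2  2  3  3  4
  R[5]: 0  0  1  2  2  2  3  4  5
  R[6]: 1  1  2  3  3  3  4  5  6
  R[7]: 1  2  3  4  4  4  5  6  7
  R[8]: 1  2  3  4  4  5  6  7  8
  R[9]: 1  2  3  4  5  6  7  8  9

so w = (9, 7, 4, 3, 8, 1, 2, 6, 5).

ℓ(w)=24; the 6 essential cells (i,j,r):

[(1, 8, 0), (2, 6, 0), (3, 3, 0), (5, 2, 0), (5, 6, 2), (8, 5, 4)]


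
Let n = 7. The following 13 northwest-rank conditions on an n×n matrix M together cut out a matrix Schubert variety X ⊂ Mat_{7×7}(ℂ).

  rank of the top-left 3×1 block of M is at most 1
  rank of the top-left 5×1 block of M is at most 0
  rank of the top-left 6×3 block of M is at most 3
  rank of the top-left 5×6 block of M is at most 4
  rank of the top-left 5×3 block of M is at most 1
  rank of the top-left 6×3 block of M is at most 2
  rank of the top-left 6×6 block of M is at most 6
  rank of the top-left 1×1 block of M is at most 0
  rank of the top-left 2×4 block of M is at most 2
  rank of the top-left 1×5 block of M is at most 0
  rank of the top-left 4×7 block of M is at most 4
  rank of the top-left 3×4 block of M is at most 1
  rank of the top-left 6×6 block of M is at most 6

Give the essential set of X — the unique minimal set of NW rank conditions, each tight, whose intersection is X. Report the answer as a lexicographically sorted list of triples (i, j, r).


Computing R[i][j] = min implied NW-rank bound (n=7, 13 conditions):

  R[1]: 0 | 0 | 0 | 0 | 0 | 1 | 1
  R[2]: 0 | 1 | 1 | 1 | 1 | 2 | 2
  R[3]: 0 | 1 | 1 | 1 | 2 | 3 | 3
  R[4]: 0 | 1 | 1 | 2 | 3 | 4 | 4
  R[5]: 0 | 1 | 1 | 2 | 3 | 4 | 5
  R[6]: 1 | 2 | 2 | 3 | 4 | 5 | 6
  R[7]: 1 | 2 | 3 | 4 | 5 | 6 | 7

giving w = (6, 2, 5, 4, 7, 1, 3) via Δ²R.

D(w) has 13 cells with 4 SE-corners; essential set:

[(1, 5, 0), (3, 4, 1), (5, 1, 0), (5, 3, 1)]


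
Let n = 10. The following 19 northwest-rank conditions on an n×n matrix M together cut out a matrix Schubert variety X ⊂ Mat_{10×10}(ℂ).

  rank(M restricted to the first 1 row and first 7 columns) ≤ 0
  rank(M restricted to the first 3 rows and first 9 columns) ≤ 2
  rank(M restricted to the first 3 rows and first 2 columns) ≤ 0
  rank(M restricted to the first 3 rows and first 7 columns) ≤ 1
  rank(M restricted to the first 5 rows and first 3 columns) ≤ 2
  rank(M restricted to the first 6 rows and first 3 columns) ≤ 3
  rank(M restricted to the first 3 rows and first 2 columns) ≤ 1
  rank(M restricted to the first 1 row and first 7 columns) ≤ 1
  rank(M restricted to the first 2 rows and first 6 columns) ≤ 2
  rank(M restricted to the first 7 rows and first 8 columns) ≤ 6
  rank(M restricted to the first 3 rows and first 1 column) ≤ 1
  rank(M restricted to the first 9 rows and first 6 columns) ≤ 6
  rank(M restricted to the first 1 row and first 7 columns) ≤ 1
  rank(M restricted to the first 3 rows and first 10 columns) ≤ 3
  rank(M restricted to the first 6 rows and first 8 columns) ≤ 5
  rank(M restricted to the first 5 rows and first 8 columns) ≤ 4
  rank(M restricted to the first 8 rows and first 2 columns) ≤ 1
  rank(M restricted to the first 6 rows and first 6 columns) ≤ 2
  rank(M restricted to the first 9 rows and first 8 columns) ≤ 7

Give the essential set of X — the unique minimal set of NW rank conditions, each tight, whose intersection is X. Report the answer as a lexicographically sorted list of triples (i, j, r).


The tightest implied rank at each (i,j), from the 19 conditions:

  0, 0, 0, 0, 0, 0, 0, 1, 1, 1
  0, 0, 1, 1, 1, 1, 1, 2, 2, 2
  0, 0, 1, 1, 1, 1, 1, 2, 2, 3
  1, 1, 2, 2, 2, 2, 2, 3, 3, 4
  1, 1, 2, 2, 2, 2, 3, 4, 4, 5
  1, 1, 2, 2, 2, 2, 3, 4, 5, 6
  1, 1, 2, 3, 3, 3, 4, 5, 6, 7
  1, 1, 2, 3, 4, 4, 5, 6, 7, 8
  1, 2, 3, 4, 5, 5, 6, 7, 8, 9
  1, 2, 3, 4, 5, 6, 7, 8, 9, 10

giving w = (8, 3, 10, 1, 7, 9, 4, 5, 2, 6) via Δ²R.

Rothe diagram D(w) (26 cells), 6 SE-corners (essential conditions):

[(1, 7, 0), (3, 2, 0), (3, 7, 1), (3, 9, 2), (6, 6, 2), (8, 2, 1)]


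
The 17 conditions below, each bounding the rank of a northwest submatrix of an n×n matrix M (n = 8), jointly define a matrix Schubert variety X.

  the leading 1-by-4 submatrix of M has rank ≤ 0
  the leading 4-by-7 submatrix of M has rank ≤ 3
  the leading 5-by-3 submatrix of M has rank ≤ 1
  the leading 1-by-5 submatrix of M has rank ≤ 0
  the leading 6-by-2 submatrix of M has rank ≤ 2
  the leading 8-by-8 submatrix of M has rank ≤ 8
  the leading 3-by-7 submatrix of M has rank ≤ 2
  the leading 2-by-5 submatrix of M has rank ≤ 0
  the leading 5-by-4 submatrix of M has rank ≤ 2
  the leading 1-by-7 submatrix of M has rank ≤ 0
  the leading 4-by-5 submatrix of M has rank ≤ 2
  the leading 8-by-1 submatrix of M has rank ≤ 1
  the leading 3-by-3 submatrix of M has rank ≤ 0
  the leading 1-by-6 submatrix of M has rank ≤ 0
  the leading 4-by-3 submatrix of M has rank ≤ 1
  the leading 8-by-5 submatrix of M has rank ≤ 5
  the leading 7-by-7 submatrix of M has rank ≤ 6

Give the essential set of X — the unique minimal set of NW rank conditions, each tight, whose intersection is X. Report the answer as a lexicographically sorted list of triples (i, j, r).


Computing R[i][j] = min implied NW-rank bound (n=8, 17 conditions):

  row 1: 0  0  0  0  0  0  0  1
  row 2: 0  0  0  0  0  1  1  2
  row 3: 0  0  0  1  1  2  2  3
  row 4: 1  1  1  2  2  3  3  4
  row 5: 1  1  1  2  3  4  4  5
  row 6: 1  2  2  3  4  5  5  6
  row 7: 1  2  3  4  5  6  6  7
  row 8: 1  2  3  4  5  6  7  8

the unique w with this rank table is (8, 6, 4, 1, 5, 2, 3, 7).

4 SE-corners of the 17-cell Rothe diagram give Ess(w):

[(1, 7, 0), (2, 5, 0), (3, 3, 0), (5, 3, 1)]
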